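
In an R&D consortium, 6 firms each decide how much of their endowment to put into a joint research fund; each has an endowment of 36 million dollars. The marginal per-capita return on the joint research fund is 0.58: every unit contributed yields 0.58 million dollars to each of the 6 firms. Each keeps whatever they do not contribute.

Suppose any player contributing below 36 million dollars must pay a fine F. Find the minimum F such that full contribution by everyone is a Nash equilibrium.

Given the others contribute fully, the best deviation is to contribute 0 (any partial contribution still incurs the fine and gives up units whose private return 0.58 is below 1).
Deviating from 36 to 0 saves 36 million dollars but forfeits the deviator's share of the drop in the joint research fund: 0.58 × 36 = 20.88.
So the deviation gain is 36 − 20.88 = 15.12, and the fine must be at least 15.12 million dollars to wipe it out.

15.12 million dollars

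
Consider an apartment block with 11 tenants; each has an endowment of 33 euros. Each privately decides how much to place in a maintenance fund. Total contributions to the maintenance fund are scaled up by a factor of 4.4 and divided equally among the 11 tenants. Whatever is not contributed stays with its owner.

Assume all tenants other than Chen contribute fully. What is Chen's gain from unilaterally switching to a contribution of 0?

19.80 euros

Switching from a contribution of 33 to 0 lets Chen keep an extra 33 euros, but lowers the maintenance fund by 33, which costs Chen their own share of that drop: 4.4/11 × 33 = 13.20.
Net gain = 33 − 13.20 = 19.80. The private return per contributed unit (0.4000) is below 1, so free-riding is indeed the best response regardless of what the others do.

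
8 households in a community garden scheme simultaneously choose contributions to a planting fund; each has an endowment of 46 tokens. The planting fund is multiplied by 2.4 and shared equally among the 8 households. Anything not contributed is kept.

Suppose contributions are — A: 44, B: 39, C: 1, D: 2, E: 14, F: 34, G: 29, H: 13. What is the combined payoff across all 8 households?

Total contributed: 44 + 39 + 1 + 2 + 14 + 34 + 29 + 13 = 176; total kept: 8 × 46 − 176 = 192.
The planting fund pays out 2.4 × 176 = 422.40 in aggregate.
Group total = 192 + 422.40 = 614.40.

614.40 tokens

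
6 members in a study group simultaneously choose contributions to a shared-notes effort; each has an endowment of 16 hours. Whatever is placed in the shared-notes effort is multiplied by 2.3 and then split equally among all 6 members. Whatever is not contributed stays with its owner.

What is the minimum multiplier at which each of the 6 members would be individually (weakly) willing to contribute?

A contributed unit returns (multiplier)/6 to its contributor.
This reaches 1 exactly when the multiplier is 6.

6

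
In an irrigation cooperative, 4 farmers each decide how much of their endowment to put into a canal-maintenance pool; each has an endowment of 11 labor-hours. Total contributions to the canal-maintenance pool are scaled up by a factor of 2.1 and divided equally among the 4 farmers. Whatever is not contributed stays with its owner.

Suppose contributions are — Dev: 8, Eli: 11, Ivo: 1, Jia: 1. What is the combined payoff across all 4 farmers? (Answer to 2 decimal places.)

Total contributed: 8 + 11 + 1 + 1 = 21; total kept: 4 × 11 − 21 = 23.
The canal-maintenance pool pays out 2.1 × 21 = 44.10 in aggregate.
Group total = 23 + 44.10 = 67.10.

67.10 labor-hours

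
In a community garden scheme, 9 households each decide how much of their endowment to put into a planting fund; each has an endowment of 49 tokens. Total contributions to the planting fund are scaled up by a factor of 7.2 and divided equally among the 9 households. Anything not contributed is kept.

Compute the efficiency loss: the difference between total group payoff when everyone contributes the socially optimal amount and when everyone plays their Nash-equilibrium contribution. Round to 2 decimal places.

Each contributed unit returns 7.2/9 = 0.8000 to its contributor — below 1 — so contributing 0 is dominant for every player. At the Nash equilibrium everyone keeps their 49, and the group total is 9 × 49 = 441.
Each contributed unit returns 7.200 to the group as a whole (0.8000 to each of 9 players), which exceeds 1, so the social optimum is full contribution: group total = 7.200 × 441 = 3175.20.
Efficiency loss = 3175.20 − 441 = 2734.20.

2734.20 tokens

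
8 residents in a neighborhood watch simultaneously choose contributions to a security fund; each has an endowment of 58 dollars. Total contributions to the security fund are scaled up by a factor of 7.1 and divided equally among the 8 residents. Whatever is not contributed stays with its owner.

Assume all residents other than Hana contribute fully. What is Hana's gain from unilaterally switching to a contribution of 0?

6.53 dollars

Switching from a contribution of 58 to 0 lets Hana keep an extra 58 dollars, but lowers the security fund by 58, which costs Hana their own share of that drop: 7.1/8 × 58 = 51.47.
Net gain = 58 − 51.47 = 6.53. The private return per contributed unit (0.8875) is below 1, so free-riding is indeed the best response regardless of what the others do.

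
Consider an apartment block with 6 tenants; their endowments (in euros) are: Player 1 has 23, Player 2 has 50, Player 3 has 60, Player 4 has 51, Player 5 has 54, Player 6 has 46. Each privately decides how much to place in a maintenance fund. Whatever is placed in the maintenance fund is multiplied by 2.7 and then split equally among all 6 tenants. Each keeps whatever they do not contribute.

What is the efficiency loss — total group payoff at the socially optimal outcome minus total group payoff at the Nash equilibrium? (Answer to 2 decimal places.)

482.80 euros

The private return per contributed unit is 2.7/6 = 0.4500 < 1 for every player regardless of endowment, so the Nash equilibrium is zero contribution and the group total is Σ E_j = 23 + 50 + 60 + 51 + 54 + 46 = 284.
Each contributed unit returns 2.700 to the group, so the social optimum is full contribution by everyone: group total = 2.700 × 284 = 766.80.
Efficiency loss = (2.700 − 1) × 284 = 482.80.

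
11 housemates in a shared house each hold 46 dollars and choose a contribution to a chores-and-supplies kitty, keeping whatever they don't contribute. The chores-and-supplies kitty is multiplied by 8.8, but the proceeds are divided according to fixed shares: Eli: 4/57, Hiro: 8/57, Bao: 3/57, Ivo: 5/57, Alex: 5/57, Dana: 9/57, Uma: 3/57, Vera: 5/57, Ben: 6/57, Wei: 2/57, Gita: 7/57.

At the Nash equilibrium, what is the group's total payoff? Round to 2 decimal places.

1582.40 dollars

For player j, contributing a unit is worthwhile iff 8.8 × (j's share) ≥ 1, i.e. iff j's share is at least 0.1136.
Hiro, Dana and Gita are above the threshold, contributing 46 each; the remaining 8 contribute 0. Total contributed: 138.
The chores-and-supplies kitty pays out 8.8 × 138 = 1214.40 in total (split across the unequal shares, but the aggregate is all that matters for the group sum).
The 8 free-riders keep 46 each, adding 368. Group total = 368 + 1214.40 = 1582.40.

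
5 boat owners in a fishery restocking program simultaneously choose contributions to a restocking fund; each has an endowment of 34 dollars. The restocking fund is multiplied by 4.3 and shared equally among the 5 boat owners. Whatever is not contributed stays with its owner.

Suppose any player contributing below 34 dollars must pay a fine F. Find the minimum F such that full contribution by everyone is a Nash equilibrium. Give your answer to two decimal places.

4.76 dollars

Given the others contribute fully, the best deviation is to contribute 0 (any partial contribution still incurs the fine and gives up units whose private return 0.8600 is below 1).
Deviating from 34 to 0 saves 34 dollars but forfeits the deviator's share of the drop in the restocking fund: 4.3/5 × 34 = 29.24.
So the deviation gain is 34 − 29.24 = 4.76, and the fine must be at least 4.76 dollars to wipe it out.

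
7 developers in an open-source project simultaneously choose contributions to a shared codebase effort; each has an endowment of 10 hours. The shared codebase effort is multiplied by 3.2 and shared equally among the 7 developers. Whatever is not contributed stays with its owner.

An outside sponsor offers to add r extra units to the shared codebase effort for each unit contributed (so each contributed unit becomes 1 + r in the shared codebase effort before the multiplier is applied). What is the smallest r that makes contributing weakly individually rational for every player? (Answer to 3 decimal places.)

1.188

With matching at rate r, one contributed unit becomes (1 + r) in the shared codebase effort and returns 3.2 × (1 + r) / 7 to the contributor.
Setting this equal to 1: 1 + r = 7/3.2 = 2.1875.
So the minimum matching rate is r = 2.1875 − 1 = 1.188.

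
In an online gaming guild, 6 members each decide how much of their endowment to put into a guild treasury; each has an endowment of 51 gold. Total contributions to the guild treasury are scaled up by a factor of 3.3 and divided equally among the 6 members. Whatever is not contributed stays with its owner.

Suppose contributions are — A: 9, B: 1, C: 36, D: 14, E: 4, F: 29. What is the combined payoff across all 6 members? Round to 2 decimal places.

Total contributed: 9 + 1 + 36 + 14 + 4 + 29 = 93; total kept: 6 × 51 − 93 = 213.
The guild treasury pays out 3.3 × 93 = 306.90 in aggregate.
Group total = 213 + 306.90 = 519.90.

519.90 gold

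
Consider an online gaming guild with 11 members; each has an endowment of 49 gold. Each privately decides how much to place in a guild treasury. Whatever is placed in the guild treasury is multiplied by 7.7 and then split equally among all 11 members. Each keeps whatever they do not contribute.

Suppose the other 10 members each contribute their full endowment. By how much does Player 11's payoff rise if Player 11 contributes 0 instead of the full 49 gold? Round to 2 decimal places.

Switching from a contribution of 49 to 0 lets Player 11 keep an extra 49 gold, but lowers the guild treasury by 49, which costs Player 11 their own share of that drop: 7.7/11 × 49 = 34.30.
Net gain = 49 − 34.30 = 14.70. The private return per contributed unit (0.7000) is below 1, so free-riding is indeed the best response regardless of what the others do.

14.70 gold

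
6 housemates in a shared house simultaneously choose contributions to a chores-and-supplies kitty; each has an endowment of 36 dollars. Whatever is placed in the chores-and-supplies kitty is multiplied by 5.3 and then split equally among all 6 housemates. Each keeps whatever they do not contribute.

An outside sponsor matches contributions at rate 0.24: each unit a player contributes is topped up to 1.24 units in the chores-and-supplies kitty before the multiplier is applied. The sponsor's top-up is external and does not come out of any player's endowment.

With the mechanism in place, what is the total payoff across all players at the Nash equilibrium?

With the mechanism, a contributed unit returns 5.3 × 1.24 / 6 = 1.0953 per unit of net cost to the contributor — now above 1 — so contributing fully is weakly dominant for every player.
So the Nash equilibrium is full contribution by all 6; the group earns 5.3 × 1.24 × 216 = 1419.55.

1419.55 dollars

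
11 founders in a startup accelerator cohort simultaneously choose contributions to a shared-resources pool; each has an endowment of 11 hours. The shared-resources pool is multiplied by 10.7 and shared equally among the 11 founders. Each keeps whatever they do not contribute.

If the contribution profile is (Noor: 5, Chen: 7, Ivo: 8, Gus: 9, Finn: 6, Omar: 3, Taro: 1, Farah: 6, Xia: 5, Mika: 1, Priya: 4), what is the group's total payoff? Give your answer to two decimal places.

Total contributed: 5 + 7 + 8 + 9 + 6 + 3 + 1 + 6 + 5 + 1 + 4 = 55; total kept: 11 × 11 − 55 = 66.
The shared-resources pool pays out 10.7 × 55 = 588.50 in aggregate.
Group total = 66 + 588.50 = 654.50.

654.50 hours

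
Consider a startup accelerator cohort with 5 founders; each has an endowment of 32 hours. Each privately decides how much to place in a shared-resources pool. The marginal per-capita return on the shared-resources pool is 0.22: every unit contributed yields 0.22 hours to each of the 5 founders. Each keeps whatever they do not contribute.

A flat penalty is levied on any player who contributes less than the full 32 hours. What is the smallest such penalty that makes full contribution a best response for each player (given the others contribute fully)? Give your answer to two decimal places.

Given the others contribute fully, the best deviation is to contribute 0 (any partial contribution still incurs the fine and gives up units whose private return 0.22 is below 1).
Deviating from 32 to 0 saves 32 hours but forfeits the deviator's share of the drop in the shared-resources pool: 0.22 × 32 = 7.04.
So the deviation gain is 32 − 7.04 = 24.96, and the fine must be at least 24.96 hours to wipe it out.

24.96 hours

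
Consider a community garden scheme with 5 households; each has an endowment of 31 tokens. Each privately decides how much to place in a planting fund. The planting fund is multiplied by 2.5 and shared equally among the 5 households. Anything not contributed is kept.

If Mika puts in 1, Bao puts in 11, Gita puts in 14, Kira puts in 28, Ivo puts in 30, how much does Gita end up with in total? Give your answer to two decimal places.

59.00 tokens

Total contributed: 1 + 11 + 14 + 28 + 30 = 84.
Each receives 2.5 × 84 / 5 = 42.00 from the planting fund.
Gita keeps 31 − 14 = 17, so Gita's payoff is 17 + 42.00 = 59.00.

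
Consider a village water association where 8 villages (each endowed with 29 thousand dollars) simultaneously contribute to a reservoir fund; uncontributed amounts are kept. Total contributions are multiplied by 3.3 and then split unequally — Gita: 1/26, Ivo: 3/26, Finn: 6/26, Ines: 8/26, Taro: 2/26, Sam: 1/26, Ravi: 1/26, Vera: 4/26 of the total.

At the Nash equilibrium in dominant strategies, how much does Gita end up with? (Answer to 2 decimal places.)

Each unit j contributes comes back to j as 3.3 × (j's share), so j prefers to contribute only if that share exceeds 1/3.3 = 0.3030; otherwise keeping the unit dominates.
Only Ines (8/26) clears that bar, contributing 29; the remaining 7 contribute 0. Total contributed: 29.
Gita keeps 29 and receives 3.3 × 29 × 1/26 = 3.68 from the reservoir fund, for a payoff of 32.68.

32.68 thousand dollars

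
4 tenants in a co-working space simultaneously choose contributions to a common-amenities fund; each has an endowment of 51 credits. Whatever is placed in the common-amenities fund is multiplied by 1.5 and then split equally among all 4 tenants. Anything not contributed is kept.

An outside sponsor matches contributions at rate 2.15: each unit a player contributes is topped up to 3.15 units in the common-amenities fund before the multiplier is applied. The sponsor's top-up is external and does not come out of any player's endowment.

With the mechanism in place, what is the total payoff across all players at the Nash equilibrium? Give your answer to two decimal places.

963.90 credits

The effective private return per unit is now 1.5 × 3.15 / 4 = 1.1813 > 1, so every player's dominant strategy flips to full contribution.
So the Nash equilibrium is full contribution by all 4; the group earns 1.5 × 3.15 × 204 = 963.90.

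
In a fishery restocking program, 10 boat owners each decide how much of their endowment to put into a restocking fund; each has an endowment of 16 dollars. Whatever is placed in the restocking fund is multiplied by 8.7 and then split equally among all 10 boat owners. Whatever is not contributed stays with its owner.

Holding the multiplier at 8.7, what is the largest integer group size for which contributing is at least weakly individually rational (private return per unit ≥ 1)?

Private return per unit is 8.7/(group size), which is ≥ 1 whenever the group size is ≤ 8.7.
The largest such integer is 8.

8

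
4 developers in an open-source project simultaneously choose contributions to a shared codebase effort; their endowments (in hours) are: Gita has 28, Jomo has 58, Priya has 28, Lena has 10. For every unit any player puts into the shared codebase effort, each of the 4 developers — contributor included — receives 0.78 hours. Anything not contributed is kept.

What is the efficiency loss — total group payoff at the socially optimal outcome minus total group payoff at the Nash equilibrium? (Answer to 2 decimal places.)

The private return per contributed unit is 0.78 < 1 for everyone, so the Nash equilibrium is zero contribution and the group total is Σ E_j = 28 + 58 + 28 + 10 = 124.
Each contributed unit returns 3.120 to the group, so the social optimum is full contribution by everyone: group total = 3.120 × 124 = 386.88.
Efficiency loss = (3.120 − 1) × 124 = 262.88.

262.88 hours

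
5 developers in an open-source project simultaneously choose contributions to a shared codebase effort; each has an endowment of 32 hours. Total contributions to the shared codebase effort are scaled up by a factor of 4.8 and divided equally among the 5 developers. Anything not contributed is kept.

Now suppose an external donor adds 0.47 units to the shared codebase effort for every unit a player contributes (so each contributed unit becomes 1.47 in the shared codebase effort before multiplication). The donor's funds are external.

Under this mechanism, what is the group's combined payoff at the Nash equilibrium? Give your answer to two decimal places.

With the mechanism, a contributed unit returns 4.8 × 1.47 / 5 = 1.4112 per unit of net cost to the contributor — now above 1 — so contributing fully is weakly dominant for every player.
So the Nash equilibrium is full contribution by all 5; the group earns 4.8 × 1.47 × 160 = 1128.96.

1128.96 hours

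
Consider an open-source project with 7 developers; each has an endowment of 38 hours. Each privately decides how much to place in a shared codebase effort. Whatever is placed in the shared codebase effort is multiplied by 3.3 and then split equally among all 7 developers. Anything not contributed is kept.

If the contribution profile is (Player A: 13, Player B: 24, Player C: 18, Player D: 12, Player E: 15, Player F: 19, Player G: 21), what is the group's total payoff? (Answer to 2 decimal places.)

546.60 hours

Total contributed: 13 + 24 + 18 + 12 + 15 + 19 + 21 = 122; total kept: 7 × 38 − 122 = 144.
The shared codebase effort pays out 3.3 × 122 = 402.60 in aggregate.
Group total = 144 + 402.60 = 546.60.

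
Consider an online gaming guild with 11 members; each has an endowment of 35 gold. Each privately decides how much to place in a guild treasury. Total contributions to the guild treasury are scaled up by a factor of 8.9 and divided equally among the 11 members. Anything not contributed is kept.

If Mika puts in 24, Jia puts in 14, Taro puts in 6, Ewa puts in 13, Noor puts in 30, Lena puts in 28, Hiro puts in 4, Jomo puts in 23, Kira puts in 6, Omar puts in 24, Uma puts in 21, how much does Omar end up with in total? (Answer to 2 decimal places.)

Total contributed: 24 + 14 + 6 + 13 + 30 + 28 + 4 + 23 + 6 + 24 + 21 = 193.
Each receives 8.9 × 193 / 11 = 156.15 from the guild treasury.
Omar keeps 35 − 24 = 11, so Omar's payoff is 11 + 156.15 = 167.15.

167.15 gold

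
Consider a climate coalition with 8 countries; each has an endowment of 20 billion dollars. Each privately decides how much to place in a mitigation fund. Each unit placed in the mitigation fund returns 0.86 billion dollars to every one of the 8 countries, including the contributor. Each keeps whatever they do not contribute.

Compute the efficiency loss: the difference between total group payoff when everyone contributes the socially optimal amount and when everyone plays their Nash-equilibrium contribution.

940.80 billion dollars

The private return per contributed unit is 0.86 < 1, so contributing 0 is dominant for every player. At the Nash equilibrium everyone keeps their 20, and the group total is 8 × 20 = 160.
Each contributed unit returns 6.880 to the group as a whole (0.86 to each of 8 players), which exceeds 1, so the social optimum is full contribution: group total = 6.880 × 160 = 1100.80.
Efficiency loss = 1100.80 − 160 = 940.80.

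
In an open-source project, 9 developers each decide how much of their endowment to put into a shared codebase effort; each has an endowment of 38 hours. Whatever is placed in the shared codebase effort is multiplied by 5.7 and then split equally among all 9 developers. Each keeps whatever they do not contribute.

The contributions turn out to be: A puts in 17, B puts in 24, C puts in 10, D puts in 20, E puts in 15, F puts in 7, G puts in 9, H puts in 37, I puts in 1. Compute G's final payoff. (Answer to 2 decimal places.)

Total contributed: 17 + 24 + 10 + 20 + 15 + 7 + 9 + 37 + 1 = 140.
Each receives 5.7 × 140 / 9 = 88.67 from the shared codebase effort.
G keeps 38 − 9 = 29, so G's payoff is 29 + 88.67 = 117.67.

117.67 hours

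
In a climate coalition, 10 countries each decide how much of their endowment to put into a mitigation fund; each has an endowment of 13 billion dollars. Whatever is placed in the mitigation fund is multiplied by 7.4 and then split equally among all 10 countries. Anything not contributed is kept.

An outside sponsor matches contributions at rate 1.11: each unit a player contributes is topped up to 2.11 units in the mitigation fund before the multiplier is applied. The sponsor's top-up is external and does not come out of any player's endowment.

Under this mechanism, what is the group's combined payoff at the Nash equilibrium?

2029.82 billion dollars

With the mechanism, a contributed unit returns 7.4 × 2.11 / 10 = 1.5614 per unit of net cost to the contributor — now above 1 — so contributing fully is weakly dominant for every player.
So the Nash equilibrium is full contribution by all 10; the group earns 7.4 × 2.11 × 130 = 2029.82.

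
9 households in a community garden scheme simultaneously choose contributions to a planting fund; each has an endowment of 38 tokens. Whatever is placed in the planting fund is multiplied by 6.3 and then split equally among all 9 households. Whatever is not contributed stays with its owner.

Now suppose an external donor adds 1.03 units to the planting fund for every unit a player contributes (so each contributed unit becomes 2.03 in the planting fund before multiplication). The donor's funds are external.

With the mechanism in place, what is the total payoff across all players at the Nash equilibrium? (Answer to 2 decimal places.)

4373.84 tokens

Under the mechanism each unit contributed yields 6.3 × 2.03 / 9 = 1.4210 back to its contributor per unit of net cost, which exceeds 1, making full contribution the dominant choice for everyone.
So the Nash equilibrium is full contribution by all 9; the group earns 6.3 × 2.03 × 342 = 4373.84.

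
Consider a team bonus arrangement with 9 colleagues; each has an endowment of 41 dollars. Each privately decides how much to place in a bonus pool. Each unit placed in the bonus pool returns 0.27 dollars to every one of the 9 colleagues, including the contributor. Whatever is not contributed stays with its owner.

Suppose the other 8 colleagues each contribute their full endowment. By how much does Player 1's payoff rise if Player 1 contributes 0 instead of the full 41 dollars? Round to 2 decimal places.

Switching from a contribution of 41 to 0 lets Player 1 keep an extra 41 dollars, but lowers the bonus pool by 41, which costs Player 1 their own share of that drop: 0.27 × 41 = 11.07.
Net gain = 41 − 11.07 = 29.93. The private return per contributed unit (0.27) is below 1, so free-riding is indeed the best response regardless of what the others do.

29.93 dollars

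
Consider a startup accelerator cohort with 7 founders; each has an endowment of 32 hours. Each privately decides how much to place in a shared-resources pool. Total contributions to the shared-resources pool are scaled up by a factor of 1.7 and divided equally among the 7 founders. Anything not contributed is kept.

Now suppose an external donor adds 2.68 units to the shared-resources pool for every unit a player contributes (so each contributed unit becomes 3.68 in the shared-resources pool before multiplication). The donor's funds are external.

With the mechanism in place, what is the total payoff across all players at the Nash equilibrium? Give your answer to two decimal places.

224.00 hours

The effective private return is 1.7 × 3.68 / 7 = 0.8937, which is still under 1, so the mechanism doesn't change anyone's dominant strategy: zero contribution.
At the Nash equilibrium no one contributes; group total payoff = 7 × 32 = 224.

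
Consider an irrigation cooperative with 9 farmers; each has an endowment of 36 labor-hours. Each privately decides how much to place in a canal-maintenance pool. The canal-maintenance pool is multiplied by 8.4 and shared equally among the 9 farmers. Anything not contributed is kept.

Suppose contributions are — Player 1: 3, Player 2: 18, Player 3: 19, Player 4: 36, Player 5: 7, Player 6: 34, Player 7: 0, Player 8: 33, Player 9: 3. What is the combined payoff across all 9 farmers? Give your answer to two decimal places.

Total contributed: 3 + 18 + 19 + 36 + 7 + 34 + 0 + 33 + 3 = 153; total kept: 9 × 36 − 153 = 171.
The canal-maintenance pool pays out 8.4 × 153 = 1285.20 in aggregate.
Group total = 171 + 1285.20 = 1456.20.

1456.20 labor-hours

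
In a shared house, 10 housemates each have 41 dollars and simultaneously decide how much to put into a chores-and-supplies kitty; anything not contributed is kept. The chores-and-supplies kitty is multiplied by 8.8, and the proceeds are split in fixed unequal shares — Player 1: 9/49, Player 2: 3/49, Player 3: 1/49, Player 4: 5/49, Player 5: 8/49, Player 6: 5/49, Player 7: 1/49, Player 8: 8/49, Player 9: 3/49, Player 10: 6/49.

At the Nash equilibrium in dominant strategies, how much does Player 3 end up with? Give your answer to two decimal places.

A player with share s gets back 8.8·s per unit contributed, so full contribution is dominant for anyone with s > 1/8.8 = 0.1136 and zero contribution is dominant for anyone below.
Player 1, Player 5, Player 8 and Player 10 are above the threshold, contributing 41 each; the remaining 6 contribute 0. Total contributed: 164.
Player 3 keeps 41 and receives 8.8 × 164 × 1/49 = 29.45 from the chores-and-supplies kitty, for a payoff of 70.45.

70.45 dollars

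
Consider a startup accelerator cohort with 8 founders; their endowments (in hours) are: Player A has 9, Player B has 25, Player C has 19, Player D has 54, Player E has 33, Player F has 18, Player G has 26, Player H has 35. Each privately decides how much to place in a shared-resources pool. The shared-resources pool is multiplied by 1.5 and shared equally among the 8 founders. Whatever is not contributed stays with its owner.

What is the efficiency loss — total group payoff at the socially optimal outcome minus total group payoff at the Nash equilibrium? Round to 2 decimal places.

109.50 hours

The private return per contributed unit is 1.5/8 = 0.1875 < 1 for every player regardless of endowment, so the Nash equilibrium is zero contribution and the group total is Σ E_j = 9 + 25 + 19 + 54 + 33 + 18 + 26 + 35 = 219.
Each contributed unit returns 1.500 to the group, so the social optimum is full contribution by everyone: group total = 1.500 × 219 = 328.50.
Efficiency loss = (1.500 − 1) × 219 = 109.50.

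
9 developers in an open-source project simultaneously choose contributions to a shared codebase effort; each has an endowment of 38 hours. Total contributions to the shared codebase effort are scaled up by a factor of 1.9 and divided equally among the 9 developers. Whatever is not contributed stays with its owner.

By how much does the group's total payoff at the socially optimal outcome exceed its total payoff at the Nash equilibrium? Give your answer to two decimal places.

Each contributed unit returns 1.9/9 = 0.2111 to its contributor — below 1 — so contributing 0 is dominant for every player. At the Nash equilibrium everyone keeps their 38, and the group total is 9 × 38 = 342.
Each contributed unit returns 1.900 to the group as a whole (0.2111 to each of 9 players), which exceeds 1, so the social optimum is full contribution: group total = 1.900 × 342 = 649.80.
Efficiency loss = 649.80 − 342 = 307.80.

307.80 hours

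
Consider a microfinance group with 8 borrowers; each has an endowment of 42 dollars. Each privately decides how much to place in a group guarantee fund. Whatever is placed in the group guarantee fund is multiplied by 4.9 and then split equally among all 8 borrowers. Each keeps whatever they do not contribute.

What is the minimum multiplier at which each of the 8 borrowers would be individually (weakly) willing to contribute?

A contributed unit returns (multiplier)/8 to its contributor.
This reaches 1 exactly when the multiplier is 8.

8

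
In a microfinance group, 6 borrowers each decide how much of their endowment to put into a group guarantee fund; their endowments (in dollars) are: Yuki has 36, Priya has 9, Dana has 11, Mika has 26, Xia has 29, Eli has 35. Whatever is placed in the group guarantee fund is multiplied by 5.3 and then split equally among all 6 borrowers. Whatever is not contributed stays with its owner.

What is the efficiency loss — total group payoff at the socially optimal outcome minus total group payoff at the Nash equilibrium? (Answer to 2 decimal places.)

627.80 dollars

The private return per contributed unit is 5.3/6 = 0.8833 < 1 for every player regardless of endowment, so the Nash equilibrium is zero contribution and the group total is Σ E_j = 36 + 9 + 11 + 26 + 29 + 35 = 146.
Each contributed unit returns 5.300 to the group, so the social optimum is full contribution by everyone: group total = 5.300 × 146 = 773.80.
Efficiency loss = (5.300 − 1) × 146 = 627.80.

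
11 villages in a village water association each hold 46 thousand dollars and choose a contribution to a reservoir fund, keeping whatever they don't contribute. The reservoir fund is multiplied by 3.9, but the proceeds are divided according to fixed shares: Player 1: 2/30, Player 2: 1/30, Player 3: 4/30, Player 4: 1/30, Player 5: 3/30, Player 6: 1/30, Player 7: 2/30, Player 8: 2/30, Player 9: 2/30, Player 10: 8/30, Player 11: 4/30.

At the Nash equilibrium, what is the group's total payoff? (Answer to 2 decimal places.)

Player j's private return per contributed unit is 3.9 × (j's share). Contributing is weakly dominant for j when that share is at least 1/3.9 = 0.2564, and contributing 0 is dominant otherwise.
Player 10 alone (share 8/30) is above the threshold, contributing 46; the remaining 10 contribute 0. Total contributed: 46.
The reservoir fund pays out 3.9 × 46 = 179.40 in total (split across the unequal shares, but the aggregate is all that matters for the group sum).
The 10 free-riders keep 46 each, adding 460. Group total = 460 + 179.40 = 639.40.

639.40 thousand dollars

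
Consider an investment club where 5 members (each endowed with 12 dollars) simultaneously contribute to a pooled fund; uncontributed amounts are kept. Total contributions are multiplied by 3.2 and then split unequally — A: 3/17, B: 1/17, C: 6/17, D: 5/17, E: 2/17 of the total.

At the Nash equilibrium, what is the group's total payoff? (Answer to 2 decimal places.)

86.40 dollars

Player j's private return per contributed unit is 3.2 × (j's share). Contributing is weakly dominant for j when that share is at least 1/3.2 = 0.3125, and contributing 0 is dominant otherwise.
C alone (share 6/17) is above the threshold, contributing 12; the remaining 4 contribute 0. Total contributed: 12.
The pooled fund pays out 3.2 × 12 = 38.40 in total (split across the unequal shares, but the aggregate is all that matters for the group sum).
The 4 free-riders keep 12 each, adding 48. Group total = 48 + 38.40 = 86.40.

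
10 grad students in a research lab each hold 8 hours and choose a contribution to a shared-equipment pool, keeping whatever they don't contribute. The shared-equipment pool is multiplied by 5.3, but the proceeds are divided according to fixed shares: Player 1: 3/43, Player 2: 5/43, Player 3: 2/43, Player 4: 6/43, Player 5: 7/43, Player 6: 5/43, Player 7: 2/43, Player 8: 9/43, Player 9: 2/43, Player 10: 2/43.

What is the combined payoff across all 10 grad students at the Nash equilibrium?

114.40 hours

A player with share s gets back 5.3·s per unit contributed, so full contribution is dominant for anyone with s > 1/5.3 = 0.1887 and zero contribution is dominant for anyone below.
Player 8 alone (share 9/43) is above the threshold, contributing 8; the remaining 9 contribute 0. Total contributed: 8.
The shared-equipment pool pays out 5.3 × 8 = 42.40 in total (split across the unequal shares, but the aggregate is all that matters for the group sum).
The 9 free-riders keep 8 each, adding 72. Group total = 72 + 42.40 = 114.40.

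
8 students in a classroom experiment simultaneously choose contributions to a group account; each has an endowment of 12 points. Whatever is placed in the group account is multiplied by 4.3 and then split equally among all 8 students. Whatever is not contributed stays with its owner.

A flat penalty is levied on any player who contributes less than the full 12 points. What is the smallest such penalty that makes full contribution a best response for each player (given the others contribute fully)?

5.55 points

Given the others contribute fully, the best deviation is to contribute 0 (any partial contribution still incurs the fine and gives up units whose private return 0.5375 is below 1).
Deviating from 12 to 0 saves 12 points but forfeits the deviator's share of the drop in the group account: 4.3/8 × 12 = 6.45.
So the deviation gain is 12 − 6.45 = 5.55, and the fine must be at least 5.55 points to wipe it out.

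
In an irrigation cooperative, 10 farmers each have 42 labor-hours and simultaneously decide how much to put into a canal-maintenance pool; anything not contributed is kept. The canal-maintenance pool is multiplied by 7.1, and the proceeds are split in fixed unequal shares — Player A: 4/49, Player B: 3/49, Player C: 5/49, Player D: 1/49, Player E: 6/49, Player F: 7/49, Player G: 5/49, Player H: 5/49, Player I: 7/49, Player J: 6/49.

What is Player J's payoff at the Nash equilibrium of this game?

115.03 labor-hours

Each unit j contributes comes back to j as 7.1 × (j's share), so j prefers to contribute only if that share exceeds 1/7.1 = 0.1408; otherwise keeping the unit dominates.
The shares above 0.1408 belong to Player F and Player I, contributing 42 each; the remaining 8 contribute 0. Total contributed: 84.
Player J keeps 42 and receives 7.1 × 84 × 6/49 = 73.03 from the canal-maintenance pool, for a payoff of 115.03.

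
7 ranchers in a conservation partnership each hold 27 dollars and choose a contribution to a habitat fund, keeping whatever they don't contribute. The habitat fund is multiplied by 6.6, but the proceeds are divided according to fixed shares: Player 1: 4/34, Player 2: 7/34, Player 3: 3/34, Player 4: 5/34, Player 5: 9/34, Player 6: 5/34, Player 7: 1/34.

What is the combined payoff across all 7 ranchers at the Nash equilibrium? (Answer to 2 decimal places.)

491.40 dollars

For player j, contributing a unit is worthwhile iff 6.6 × (j's share) ≥ 1, i.e. iff j's share is at least 0.1515.
The shares above 0.1515 belong to Player 2 and Player 5, contributing 27 each; the remaining 5 contribute 0. Total contributed: 54.
The habitat fund pays out 6.6 × 54 = 356.40 in total (split across the unequal shares, but the aggregate is all that matters for the group sum).
The 5 free-riders keep 27 each, adding 135. Group total = 135 + 356.40 = 491.40.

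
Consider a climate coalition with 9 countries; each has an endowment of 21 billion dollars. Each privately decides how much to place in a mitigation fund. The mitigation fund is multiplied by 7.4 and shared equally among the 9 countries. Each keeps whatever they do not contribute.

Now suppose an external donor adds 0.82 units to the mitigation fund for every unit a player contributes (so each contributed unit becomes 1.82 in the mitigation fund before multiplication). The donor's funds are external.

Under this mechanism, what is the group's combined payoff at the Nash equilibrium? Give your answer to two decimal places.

2545.45 billion dollars

Under the mechanism each unit contributed yields 7.4 × 1.82 / 9 = 1.4964 back to its contributor per unit of net cost, which exceeds 1, making full contribution the dominant choice for everyone.
So the Nash equilibrium is full contribution by all 9; the group earns 7.4 × 1.82 × 189 = 2545.45.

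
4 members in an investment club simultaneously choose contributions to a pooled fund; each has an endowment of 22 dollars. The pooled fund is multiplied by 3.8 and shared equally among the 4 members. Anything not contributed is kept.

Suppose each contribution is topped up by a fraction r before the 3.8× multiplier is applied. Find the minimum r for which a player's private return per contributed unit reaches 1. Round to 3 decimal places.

With matching at rate r, one contributed unit becomes (1 + r) in the pooled fund and returns 3.8 × (1 + r) / 4 to the contributor.
Setting this equal to 1: 1 + r = 4/3.8 = 1.0526.
So the minimum matching rate is r = 1.0526 − 1 = 0.053.

0.053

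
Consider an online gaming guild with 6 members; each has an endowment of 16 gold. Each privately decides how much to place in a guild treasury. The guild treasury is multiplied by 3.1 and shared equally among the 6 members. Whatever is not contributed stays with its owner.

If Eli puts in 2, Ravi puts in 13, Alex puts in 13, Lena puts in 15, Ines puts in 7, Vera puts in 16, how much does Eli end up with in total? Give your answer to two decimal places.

48.10 gold

Total contributed: 2 + 13 + 13 + 15 + 7 + 16 = 66.
Each receives 3.1 × 66 / 6 = 34.10 from the guild treasury.
Eli keeps 16 − 2 = 14, so Eli's payoff is 14 + 34.10 = 48.10.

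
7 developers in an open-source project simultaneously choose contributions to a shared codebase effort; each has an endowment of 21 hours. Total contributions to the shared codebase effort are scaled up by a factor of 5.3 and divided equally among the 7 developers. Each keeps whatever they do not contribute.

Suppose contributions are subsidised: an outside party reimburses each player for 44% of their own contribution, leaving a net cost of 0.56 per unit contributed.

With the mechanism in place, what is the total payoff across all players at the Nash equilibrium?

843.78 hours

With the mechanism, a contributed unit returns (5.3/7) / 0.56 = 1.3520 per unit of net cost to the contributor — now above 1 — so contributing fully is weakly dominant for every player.
At the Nash equilibrium everyone contributes 21. Group total payoff = 7 × (21 × 0.44 + 5.3 × 21) = 843.78.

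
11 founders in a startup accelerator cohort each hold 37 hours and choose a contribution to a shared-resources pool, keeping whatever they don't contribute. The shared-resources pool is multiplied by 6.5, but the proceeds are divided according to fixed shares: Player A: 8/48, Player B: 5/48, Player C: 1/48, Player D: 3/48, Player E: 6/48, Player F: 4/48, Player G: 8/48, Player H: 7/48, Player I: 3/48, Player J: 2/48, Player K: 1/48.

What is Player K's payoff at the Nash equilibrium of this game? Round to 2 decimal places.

47.02 hours

Player j's private return per contributed unit is 6.5 × (j's share). Contributing is weakly dominant for j when that share is at least 1/6.5 = 0.1538, and contributing 0 is dominant otherwise.
The shares above 0.1538 belong to Player A and Player G, contributing 37 each; the remaining 9 contribute 0. Total contributed: 74.
Player K keeps 37 and receives 6.5 × 74 × 1/48 = 10.02 from the shared-resources pool, for a payoff of 47.02.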